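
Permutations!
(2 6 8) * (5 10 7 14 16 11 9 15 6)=[0, 1, 5, 3, 4, 10, 8, 14, 2, 15, 7, 9, 12, 13, 16, 6, 11]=(2 5 10 7 14 16 11 9 15 6 8)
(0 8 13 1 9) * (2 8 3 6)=(0 3 6 2 8 13 1 9)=[3, 9, 8, 6, 4, 5, 2, 7, 13, 0, 10, 11, 12, 1]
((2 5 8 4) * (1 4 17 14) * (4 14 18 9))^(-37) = ((1 14)(2 5 8 17 18 9 4))^(-37) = (1 14)(2 9 17 5 4 18 8)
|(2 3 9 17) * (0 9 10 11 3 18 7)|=6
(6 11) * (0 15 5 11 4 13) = (0 15 5 11 6 4 13) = [15, 1, 2, 3, 13, 11, 4, 7, 8, 9, 10, 6, 12, 0, 14, 5]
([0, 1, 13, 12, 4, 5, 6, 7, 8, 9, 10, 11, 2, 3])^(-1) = [0, 1, 12, 13, 4, 5, 6, 7, 8, 9, 10, 11, 3, 2]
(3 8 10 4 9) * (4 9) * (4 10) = (3 8 4 10 9) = [0, 1, 2, 8, 10, 5, 6, 7, 4, 3, 9]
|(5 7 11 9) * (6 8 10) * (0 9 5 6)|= 15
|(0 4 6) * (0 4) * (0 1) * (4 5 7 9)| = |(0 1)(4 6 5 7 9)| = 10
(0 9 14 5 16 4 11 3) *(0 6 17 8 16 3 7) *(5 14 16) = (0 9 16 4 11 7)(3 6 17 8 5) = [9, 1, 2, 6, 11, 3, 17, 0, 5, 16, 10, 7, 12, 13, 14, 15, 4, 8]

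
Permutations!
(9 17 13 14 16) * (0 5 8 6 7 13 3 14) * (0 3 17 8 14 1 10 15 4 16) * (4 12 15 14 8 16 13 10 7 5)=(17)(0 4 13 3 1 7 10 14)(5 8 6)(9 16)(12 15)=[4, 7, 2, 1, 13, 8, 5, 10, 6, 16, 14, 11, 15, 3, 0, 12, 9, 17]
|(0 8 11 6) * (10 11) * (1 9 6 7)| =8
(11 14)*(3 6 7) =(3 6 7)(11 14) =[0, 1, 2, 6, 4, 5, 7, 3, 8, 9, 10, 14, 12, 13, 11]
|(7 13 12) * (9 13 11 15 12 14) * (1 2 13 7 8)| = |(1 2 13 14 9 7 11 15 12 8)| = 10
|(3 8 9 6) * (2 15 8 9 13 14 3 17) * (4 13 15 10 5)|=10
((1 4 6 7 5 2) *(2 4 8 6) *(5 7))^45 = (1 5)(2 6)(4 8)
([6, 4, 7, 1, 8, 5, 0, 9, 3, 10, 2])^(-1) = (0 6)(1 3 8 4)(2 10 9 7)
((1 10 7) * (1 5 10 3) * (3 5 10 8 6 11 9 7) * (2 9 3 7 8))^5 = (1 6 2 3 8 5 11 9)(7 10)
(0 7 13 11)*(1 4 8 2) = (0 7 13 11)(1 4 8 2) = [7, 4, 1, 3, 8, 5, 6, 13, 2, 9, 10, 0, 12, 11]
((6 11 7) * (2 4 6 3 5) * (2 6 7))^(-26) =((2 4 7 3 5 6 11))^(-26) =(2 7 5 11 4 3 6)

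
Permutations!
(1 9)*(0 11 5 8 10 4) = (0 11 5 8 10 4)(1 9) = [11, 9, 2, 3, 0, 8, 6, 7, 10, 1, 4, 5]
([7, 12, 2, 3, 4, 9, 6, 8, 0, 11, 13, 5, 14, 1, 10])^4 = [7, 13, 2, 3, 4, 9, 6, 8, 0, 11, 14, 5, 1, 10, 12]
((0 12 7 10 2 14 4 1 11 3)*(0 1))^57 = ((0 12 7 10 2 14 4)(1 11 3))^57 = (0 12 7 10 2 14 4)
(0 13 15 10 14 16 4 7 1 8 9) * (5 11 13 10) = [10, 8, 2, 3, 7, 11, 6, 1, 9, 0, 14, 13, 12, 15, 16, 5, 4] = (0 10 14 16 4 7 1 8 9)(5 11 13 15)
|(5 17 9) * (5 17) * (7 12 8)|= |(7 12 8)(9 17)|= 6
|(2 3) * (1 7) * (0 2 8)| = |(0 2 3 8)(1 7)| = 4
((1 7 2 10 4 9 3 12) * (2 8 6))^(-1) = ((1 7 8 6 2 10 4 9 3 12))^(-1) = (1 12 3 9 4 10 2 6 8 7)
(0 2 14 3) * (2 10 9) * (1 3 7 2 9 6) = (0 10 6 1 3)(2 14 7) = [10, 3, 14, 0, 4, 5, 1, 2, 8, 9, 6, 11, 12, 13, 7]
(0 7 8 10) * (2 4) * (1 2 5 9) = (0 7 8 10)(1 2 4 5 9) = [7, 2, 4, 3, 5, 9, 6, 8, 10, 1, 0]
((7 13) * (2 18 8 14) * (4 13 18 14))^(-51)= (2 14)(4 8 18 7 13)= ((2 14)(4 13 7 18 8))^(-51)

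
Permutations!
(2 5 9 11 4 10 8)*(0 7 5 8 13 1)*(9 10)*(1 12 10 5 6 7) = [1, 0, 8, 3, 9, 5, 7, 6, 2, 11, 13, 4, 10, 12] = (0 1)(2 8)(4 9 11)(6 7)(10 13 12)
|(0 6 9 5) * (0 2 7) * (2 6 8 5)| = 7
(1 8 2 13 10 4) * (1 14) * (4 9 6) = [0, 8, 13, 3, 14, 5, 4, 7, 2, 6, 9, 11, 12, 10, 1] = (1 8 2 13 10 9 6 4 14)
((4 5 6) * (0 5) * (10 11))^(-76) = ((0 5 6 4)(10 11))^(-76) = (11)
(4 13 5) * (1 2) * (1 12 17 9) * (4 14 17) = (1 2 12 4 13 5 14 17 9) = [0, 2, 12, 3, 13, 14, 6, 7, 8, 1, 10, 11, 4, 5, 17, 15, 16, 9]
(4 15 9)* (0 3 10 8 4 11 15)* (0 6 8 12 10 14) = [3, 1, 2, 14, 6, 5, 8, 7, 4, 11, 12, 15, 10, 13, 0, 9] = (0 3 14)(4 6 8)(9 11 15)(10 12)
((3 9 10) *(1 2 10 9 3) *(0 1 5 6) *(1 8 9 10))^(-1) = ((0 8 9 10 5 6)(1 2))^(-1) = (0 6 5 10 9 8)(1 2)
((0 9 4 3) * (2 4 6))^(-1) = ((0 9 6 2 4 3))^(-1) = (0 3 4 2 6 9)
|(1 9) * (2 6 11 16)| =|(1 9)(2 6 11 16)| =4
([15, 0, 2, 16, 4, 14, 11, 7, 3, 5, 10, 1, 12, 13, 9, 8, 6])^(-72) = (16)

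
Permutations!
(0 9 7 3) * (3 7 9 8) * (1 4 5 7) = (9)(0 8 3)(1 4 5 7) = [8, 4, 2, 0, 5, 7, 6, 1, 3, 9]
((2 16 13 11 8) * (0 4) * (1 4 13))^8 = ((0 13 11 8 2 16 1 4))^8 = (16)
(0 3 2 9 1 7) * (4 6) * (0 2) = (0 3)(1 7 2 9)(4 6) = [3, 7, 9, 0, 6, 5, 4, 2, 8, 1]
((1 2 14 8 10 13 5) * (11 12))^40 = ((1 2 14 8 10 13 5)(11 12))^40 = (1 13 8 2 5 10 14)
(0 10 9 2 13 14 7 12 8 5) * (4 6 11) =(0 10 9 2 13 14 7 12 8 5)(4 6 11) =[10, 1, 13, 3, 6, 0, 11, 12, 5, 2, 9, 4, 8, 14, 7]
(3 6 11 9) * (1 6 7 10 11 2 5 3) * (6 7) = (1 7 10 11 9)(2 5 3 6) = [0, 7, 5, 6, 4, 3, 2, 10, 8, 1, 11, 9]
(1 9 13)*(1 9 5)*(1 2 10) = (1 5 2 10)(9 13) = [0, 5, 10, 3, 4, 2, 6, 7, 8, 13, 1, 11, 12, 9]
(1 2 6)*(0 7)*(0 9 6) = (0 7 9 6 1 2) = [7, 2, 0, 3, 4, 5, 1, 9, 8, 6]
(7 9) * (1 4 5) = (1 4 5)(7 9) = [0, 4, 2, 3, 5, 1, 6, 9, 8, 7]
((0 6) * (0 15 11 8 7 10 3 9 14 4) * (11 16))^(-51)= ((0 6 15 16 11 8 7 10 3 9 14 4))^(-51)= (0 9 7 16)(3 8 15 4)(6 14 10 11)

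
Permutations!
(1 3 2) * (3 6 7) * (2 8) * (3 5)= (1 6 7 5 3 8 2)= [0, 6, 1, 8, 4, 3, 7, 5, 2]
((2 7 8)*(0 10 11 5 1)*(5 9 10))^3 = (11)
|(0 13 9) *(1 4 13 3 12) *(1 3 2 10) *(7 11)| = 14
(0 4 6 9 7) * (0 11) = (0 4 6 9 7 11) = [4, 1, 2, 3, 6, 5, 9, 11, 8, 7, 10, 0]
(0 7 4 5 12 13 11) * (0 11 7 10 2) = (0 10 2)(4 5 12 13 7) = [10, 1, 0, 3, 5, 12, 6, 4, 8, 9, 2, 11, 13, 7]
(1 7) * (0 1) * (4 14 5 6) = (0 1 7)(4 14 5 6) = [1, 7, 2, 3, 14, 6, 4, 0, 8, 9, 10, 11, 12, 13, 5]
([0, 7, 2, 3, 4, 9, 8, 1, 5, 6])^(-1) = [0, 7, 2, 3, 4, 8, 9, 1, 6, 5]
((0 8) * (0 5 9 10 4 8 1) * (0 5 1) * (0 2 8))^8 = (10)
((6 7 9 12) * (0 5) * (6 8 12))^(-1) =((0 5)(6 7 9)(8 12))^(-1) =(0 5)(6 9 7)(8 12)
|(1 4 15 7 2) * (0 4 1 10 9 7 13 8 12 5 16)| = |(0 4 15 13 8 12 5 16)(2 10 9 7)| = 8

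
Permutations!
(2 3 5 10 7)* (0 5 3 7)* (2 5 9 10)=(0 9 10)(2 7 5)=[9, 1, 7, 3, 4, 2, 6, 5, 8, 10, 0]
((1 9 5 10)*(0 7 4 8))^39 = (0 8 4 7)(1 10 5 9)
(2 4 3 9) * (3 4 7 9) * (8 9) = (2 7 8 9) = [0, 1, 7, 3, 4, 5, 6, 8, 9, 2]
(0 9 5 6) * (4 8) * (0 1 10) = (0 9 5 6 1 10)(4 8) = [9, 10, 2, 3, 8, 6, 1, 7, 4, 5, 0]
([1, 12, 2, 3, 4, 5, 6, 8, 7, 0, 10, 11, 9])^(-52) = (12)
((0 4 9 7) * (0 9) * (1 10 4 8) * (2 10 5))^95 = (0 2 8 10 1 4 5)(7 9)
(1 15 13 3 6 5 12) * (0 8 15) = (0 8 15 13 3 6 5 12 1) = [8, 0, 2, 6, 4, 12, 5, 7, 15, 9, 10, 11, 1, 3, 14, 13]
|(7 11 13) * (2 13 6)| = 5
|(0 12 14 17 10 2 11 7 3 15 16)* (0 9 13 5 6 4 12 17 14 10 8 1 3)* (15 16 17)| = 17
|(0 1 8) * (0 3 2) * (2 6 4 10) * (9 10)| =9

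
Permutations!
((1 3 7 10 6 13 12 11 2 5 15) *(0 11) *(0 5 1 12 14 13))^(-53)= (0 1 10 11 3 6 2 7)(5 15 12)(13 14)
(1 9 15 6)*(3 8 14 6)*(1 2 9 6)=(1 6 2 9 15 3 8 14)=[0, 6, 9, 8, 4, 5, 2, 7, 14, 15, 10, 11, 12, 13, 1, 3]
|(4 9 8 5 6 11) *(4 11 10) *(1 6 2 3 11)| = |(1 6 10 4 9 8 5 2 3 11)| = 10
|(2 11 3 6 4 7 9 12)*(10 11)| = |(2 10 11 3 6 4 7 9 12)| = 9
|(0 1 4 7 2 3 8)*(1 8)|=10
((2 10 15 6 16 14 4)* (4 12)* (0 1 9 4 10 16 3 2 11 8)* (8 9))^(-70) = ((0 1 8)(2 16 14 12 10 15 6 3)(4 11 9))^(-70) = (0 8 1)(2 14 10 6)(3 16 12 15)(4 9 11)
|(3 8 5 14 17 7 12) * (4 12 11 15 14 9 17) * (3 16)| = 12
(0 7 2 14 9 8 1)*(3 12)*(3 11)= (0 7 2 14 9 8 1)(3 12 11)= [7, 0, 14, 12, 4, 5, 6, 2, 1, 8, 10, 3, 11, 13, 9]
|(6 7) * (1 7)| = 3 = |(1 7 6)|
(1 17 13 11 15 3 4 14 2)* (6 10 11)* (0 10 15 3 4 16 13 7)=[10, 17, 1, 16, 14, 5, 15, 0, 8, 9, 11, 3, 12, 6, 2, 4, 13, 7]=(0 10 11 3 16 13 6 15 4 14 2 1 17 7)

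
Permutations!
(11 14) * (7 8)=(7 8)(11 14)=[0, 1, 2, 3, 4, 5, 6, 8, 7, 9, 10, 14, 12, 13, 11]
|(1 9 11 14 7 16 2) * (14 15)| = |(1 9 11 15 14 7 16 2)| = 8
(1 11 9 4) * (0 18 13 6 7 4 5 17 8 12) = (0 18 13 6 7 4 1 11 9 5 17 8 12) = [18, 11, 2, 3, 1, 17, 7, 4, 12, 5, 10, 9, 0, 6, 14, 15, 16, 8, 13]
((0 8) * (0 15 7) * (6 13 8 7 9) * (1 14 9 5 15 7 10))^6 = (15)(0 13 14)(1 7 6)(8 9 10)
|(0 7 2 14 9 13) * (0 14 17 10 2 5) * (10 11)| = 12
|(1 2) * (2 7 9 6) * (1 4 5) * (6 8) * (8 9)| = 7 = |(9)(1 7 8 6 2 4 5)|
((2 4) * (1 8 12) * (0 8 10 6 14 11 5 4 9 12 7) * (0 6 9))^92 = ((0 8 7 6 14 11 5 4 2)(1 10 9 12))^92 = (0 7 14 5 2 8 6 11 4)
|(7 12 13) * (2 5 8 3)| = |(2 5 8 3)(7 12 13)| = 12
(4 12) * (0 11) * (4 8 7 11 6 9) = (0 6 9 4 12 8 7 11) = [6, 1, 2, 3, 12, 5, 9, 11, 7, 4, 10, 0, 8]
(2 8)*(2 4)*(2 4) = (2 8) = [0, 1, 8, 3, 4, 5, 6, 7, 2]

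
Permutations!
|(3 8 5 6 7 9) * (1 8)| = |(1 8 5 6 7 9 3)| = 7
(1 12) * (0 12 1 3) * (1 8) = (0 12 3)(1 8) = [12, 8, 2, 0, 4, 5, 6, 7, 1, 9, 10, 11, 3]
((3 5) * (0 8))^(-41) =(0 8)(3 5)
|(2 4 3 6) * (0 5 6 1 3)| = 10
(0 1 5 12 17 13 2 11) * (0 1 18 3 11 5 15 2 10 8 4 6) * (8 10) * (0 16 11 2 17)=[18, 15, 5, 2, 6, 12, 16, 7, 4, 9, 10, 1, 0, 8, 14, 17, 11, 13, 3]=(0 18 3 2 5 12)(1 15 17 13 8 4 6 16 11)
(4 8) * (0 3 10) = (0 3 10)(4 8) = [3, 1, 2, 10, 8, 5, 6, 7, 4, 9, 0]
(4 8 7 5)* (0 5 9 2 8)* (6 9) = [5, 1, 8, 3, 0, 4, 9, 6, 7, 2] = (0 5 4)(2 8 7 6 9)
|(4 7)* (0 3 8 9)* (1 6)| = |(0 3 8 9)(1 6)(4 7)| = 4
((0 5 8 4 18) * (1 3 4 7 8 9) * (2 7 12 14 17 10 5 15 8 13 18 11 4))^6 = ((0 15 8 12 14 17 10 5 9 1 3 2 7 13 18)(4 11))^6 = (0 10 7 12 1)(2 8 9 18 17)(3 15 5 13 14)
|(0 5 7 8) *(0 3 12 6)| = 7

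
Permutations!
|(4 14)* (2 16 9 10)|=|(2 16 9 10)(4 14)|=4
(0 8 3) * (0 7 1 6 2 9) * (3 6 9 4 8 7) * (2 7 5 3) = (0 5 3 2 4 8 6 7 1 9) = [5, 9, 4, 2, 8, 3, 7, 1, 6, 0]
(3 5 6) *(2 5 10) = (2 5 6 3 10) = [0, 1, 5, 10, 4, 6, 3, 7, 8, 9, 2]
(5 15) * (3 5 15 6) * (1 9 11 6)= (15)(1 9 11 6 3 5)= [0, 9, 2, 5, 4, 1, 3, 7, 8, 11, 10, 6, 12, 13, 14, 15]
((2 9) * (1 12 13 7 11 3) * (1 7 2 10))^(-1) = ((1 12 13 2 9 10)(3 7 11))^(-1) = (1 10 9 2 13 12)(3 11 7)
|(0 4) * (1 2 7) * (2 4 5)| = 6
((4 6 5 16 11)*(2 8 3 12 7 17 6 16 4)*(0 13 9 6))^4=(0 5 2 7 9 16 3)(4 8 17 6 11 12 13)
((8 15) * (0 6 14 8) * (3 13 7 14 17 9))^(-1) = (0 15 8 14 7 13 3 9 17 6)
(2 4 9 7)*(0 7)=(0 7 2 4 9)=[7, 1, 4, 3, 9, 5, 6, 2, 8, 0]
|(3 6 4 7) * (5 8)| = 4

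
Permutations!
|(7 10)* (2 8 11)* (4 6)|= 6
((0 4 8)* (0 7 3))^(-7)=((0 4 8 7 3))^(-7)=(0 7 4 3 8)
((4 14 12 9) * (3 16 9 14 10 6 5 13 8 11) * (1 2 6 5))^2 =(1 6 2)(3 9 10 13 11 16 4 5 8)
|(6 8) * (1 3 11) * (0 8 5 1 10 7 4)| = |(0 8 6 5 1 3 11 10 7 4)| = 10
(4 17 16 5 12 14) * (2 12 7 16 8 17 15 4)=(2 12 14)(4 15)(5 7 16)(8 17)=[0, 1, 12, 3, 15, 7, 6, 16, 17, 9, 10, 11, 14, 13, 2, 4, 5, 8]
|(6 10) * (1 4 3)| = |(1 4 3)(6 10)| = 6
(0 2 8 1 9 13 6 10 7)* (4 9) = (0 2 8 1 4 9 13 6 10 7) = [2, 4, 8, 3, 9, 5, 10, 0, 1, 13, 7, 11, 12, 6]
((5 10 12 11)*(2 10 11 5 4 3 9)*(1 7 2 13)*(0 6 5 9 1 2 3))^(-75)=((0 6 5 11 4)(1 7 3)(2 10 12 9 13))^(-75)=(13)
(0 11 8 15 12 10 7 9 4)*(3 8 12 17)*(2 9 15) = (0 11 12 10 7 15 17 3 8 2 9 4) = [11, 1, 9, 8, 0, 5, 6, 15, 2, 4, 7, 12, 10, 13, 14, 17, 16, 3]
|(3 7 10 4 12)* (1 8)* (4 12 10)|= |(1 8)(3 7 4 10 12)|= 10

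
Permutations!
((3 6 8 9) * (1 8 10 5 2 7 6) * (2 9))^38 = (1 2 6 5 3 8 7 10 9)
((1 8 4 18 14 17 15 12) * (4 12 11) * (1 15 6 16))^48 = (1 11 17 8 4 6 12 18 16 15 14)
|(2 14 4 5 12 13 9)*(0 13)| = |(0 13 9 2 14 4 5 12)| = 8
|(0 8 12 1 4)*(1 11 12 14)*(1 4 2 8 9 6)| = 8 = |(0 9 6 1 2 8 14 4)(11 12)|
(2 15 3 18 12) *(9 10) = [0, 1, 15, 18, 4, 5, 6, 7, 8, 10, 9, 11, 2, 13, 14, 3, 16, 17, 12] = (2 15 3 18 12)(9 10)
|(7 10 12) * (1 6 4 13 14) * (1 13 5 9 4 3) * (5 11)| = 12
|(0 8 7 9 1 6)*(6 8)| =4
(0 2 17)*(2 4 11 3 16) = (0 4 11 3 16 2 17) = [4, 1, 17, 16, 11, 5, 6, 7, 8, 9, 10, 3, 12, 13, 14, 15, 2, 0]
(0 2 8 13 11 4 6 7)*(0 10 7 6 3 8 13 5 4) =[2, 1, 13, 8, 3, 4, 6, 10, 5, 9, 7, 0, 12, 11] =(0 2 13 11)(3 8 5 4)(7 10)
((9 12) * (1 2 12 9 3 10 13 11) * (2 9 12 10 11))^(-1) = (1 11 3 12 9)(2 13 10)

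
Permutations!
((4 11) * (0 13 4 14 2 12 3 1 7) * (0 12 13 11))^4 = ((0 11 14 2 13 4)(1 7 12 3))^4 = (0 13 14)(2 11 4)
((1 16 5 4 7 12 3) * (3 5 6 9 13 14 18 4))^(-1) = ((1 16 6 9 13 14 18 4 7 12 5 3))^(-1) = (1 3 5 12 7 4 18 14 13 9 6 16)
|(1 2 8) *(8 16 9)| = |(1 2 16 9 8)| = 5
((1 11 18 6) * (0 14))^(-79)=(0 14)(1 11 18 6)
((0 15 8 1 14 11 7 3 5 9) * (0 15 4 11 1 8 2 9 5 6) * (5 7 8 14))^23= ((0 4 11 8 14 1 5 7 3 6)(2 9 15))^23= (0 8 5 6 11 1 3 4 14 7)(2 15 9)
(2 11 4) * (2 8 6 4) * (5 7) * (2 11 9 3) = (11)(2 9 3)(4 8 6)(5 7) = [0, 1, 9, 2, 8, 7, 4, 5, 6, 3, 10, 11]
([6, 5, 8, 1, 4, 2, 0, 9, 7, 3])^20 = (1 3 9 7 8 2 5)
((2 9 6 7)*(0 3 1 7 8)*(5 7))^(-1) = (0 8 6 9 2 7 5 1 3)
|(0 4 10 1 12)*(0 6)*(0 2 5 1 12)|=|(0 4 10 12 6 2 5 1)|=8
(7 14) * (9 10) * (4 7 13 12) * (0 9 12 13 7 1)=(0 9 10 12 4 1)(7 14)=[9, 0, 2, 3, 1, 5, 6, 14, 8, 10, 12, 11, 4, 13, 7]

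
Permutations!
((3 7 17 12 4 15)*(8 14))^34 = ((3 7 17 12 4 15)(8 14))^34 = (3 4 17)(7 15 12)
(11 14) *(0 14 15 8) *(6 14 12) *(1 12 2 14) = (0 2 14 11 15 8)(1 12 6) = [2, 12, 14, 3, 4, 5, 1, 7, 0, 9, 10, 15, 6, 13, 11, 8]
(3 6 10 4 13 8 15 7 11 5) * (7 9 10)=(3 6 7 11 5)(4 13 8 15 9 10)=[0, 1, 2, 6, 13, 3, 7, 11, 15, 10, 4, 5, 12, 8, 14, 9]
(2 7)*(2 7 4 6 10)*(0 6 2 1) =(0 6 10 1)(2 4) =[6, 0, 4, 3, 2, 5, 10, 7, 8, 9, 1]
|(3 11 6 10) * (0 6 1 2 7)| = |(0 6 10 3 11 1 2 7)| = 8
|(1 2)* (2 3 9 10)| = |(1 3 9 10 2)| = 5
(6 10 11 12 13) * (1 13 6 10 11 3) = (1 13 10 3)(6 11 12) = [0, 13, 2, 1, 4, 5, 11, 7, 8, 9, 3, 12, 6, 10]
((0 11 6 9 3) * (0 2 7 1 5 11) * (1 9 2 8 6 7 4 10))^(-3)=((1 5 11 7 9 3 8 6 2 4 10))^(-3)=(1 2 3 11 10 6 9 5 4 8 7)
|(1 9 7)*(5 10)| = |(1 9 7)(5 10)| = 6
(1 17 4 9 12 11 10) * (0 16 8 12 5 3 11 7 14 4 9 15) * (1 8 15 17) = (0 16 15)(3 11 10 8 12 7 14 4 17 9 5) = [16, 1, 2, 11, 17, 3, 6, 14, 12, 5, 8, 10, 7, 13, 4, 0, 15, 9]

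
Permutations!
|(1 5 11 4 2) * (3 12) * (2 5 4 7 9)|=14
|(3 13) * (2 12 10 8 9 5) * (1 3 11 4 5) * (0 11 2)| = 8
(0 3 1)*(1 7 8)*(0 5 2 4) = (0 3 7 8 1 5 2 4) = [3, 5, 4, 7, 0, 2, 6, 8, 1]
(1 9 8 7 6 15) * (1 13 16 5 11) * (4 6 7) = (1 9 8 4 6 15 13 16 5 11) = [0, 9, 2, 3, 6, 11, 15, 7, 4, 8, 10, 1, 12, 16, 14, 13, 5]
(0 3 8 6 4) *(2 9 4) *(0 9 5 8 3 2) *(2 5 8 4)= [5, 1, 8, 3, 9, 4, 0, 7, 6, 2]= (0 5 4 9 2 8 6)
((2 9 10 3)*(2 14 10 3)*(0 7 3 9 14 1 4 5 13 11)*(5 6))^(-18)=((0 7 3 1 4 6 5 13 11)(2 14 10))^(-18)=(14)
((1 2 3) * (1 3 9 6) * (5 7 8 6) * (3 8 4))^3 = (1 5 3)(2 7 8)(4 6 9)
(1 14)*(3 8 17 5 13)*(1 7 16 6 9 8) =(1 14 7 16 6 9 8 17 5 13 3) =[0, 14, 2, 1, 4, 13, 9, 16, 17, 8, 10, 11, 12, 3, 7, 15, 6, 5]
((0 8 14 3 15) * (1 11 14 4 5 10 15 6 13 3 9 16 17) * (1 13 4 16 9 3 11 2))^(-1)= (0 15 10 5 4 6 3 14 11 13 17 16 8)(1 2)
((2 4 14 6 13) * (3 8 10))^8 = (2 6 4 13 14)(3 10 8)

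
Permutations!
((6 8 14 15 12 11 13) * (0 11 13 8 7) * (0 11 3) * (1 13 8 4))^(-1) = (0 3)(1 4 11 7 6 13)(8 12 15 14) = ((0 3)(1 13 6 7 11 4)(8 14 15 12))^(-1)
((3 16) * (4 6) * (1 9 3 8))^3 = ((1 9 3 16 8)(4 6))^3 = (1 16 9 8 3)(4 6)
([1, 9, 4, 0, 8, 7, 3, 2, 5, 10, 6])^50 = [9, 10, 2, 1, 4, 5, 0, 7, 8, 6, 3]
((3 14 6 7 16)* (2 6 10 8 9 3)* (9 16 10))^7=(2 6 7 10 8 16)(3 14 9)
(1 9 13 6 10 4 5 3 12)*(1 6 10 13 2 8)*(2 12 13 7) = (1 9 12 6 7 2 8)(3 13 10 4 5) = [0, 9, 8, 13, 5, 3, 7, 2, 1, 12, 4, 11, 6, 10]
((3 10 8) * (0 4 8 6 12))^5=(0 6 3 4 12 10 8)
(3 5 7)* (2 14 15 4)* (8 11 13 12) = (2 14 15 4)(3 5 7)(8 11 13 12) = [0, 1, 14, 5, 2, 7, 6, 3, 11, 9, 10, 13, 8, 12, 15, 4]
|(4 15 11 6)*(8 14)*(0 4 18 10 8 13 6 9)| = 30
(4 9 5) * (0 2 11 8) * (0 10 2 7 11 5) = (0 7 11 8 10 2 5 4 9) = [7, 1, 5, 3, 9, 4, 6, 11, 10, 0, 2, 8]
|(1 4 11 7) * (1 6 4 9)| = 4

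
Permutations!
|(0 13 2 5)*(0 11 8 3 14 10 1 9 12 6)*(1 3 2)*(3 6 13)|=20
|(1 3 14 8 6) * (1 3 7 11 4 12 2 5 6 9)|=12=|(1 7 11 4 12 2 5 6 3 14 8 9)|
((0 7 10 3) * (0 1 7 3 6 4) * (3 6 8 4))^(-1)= ((0 6 3 1 7 10 8 4))^(-1)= (0 4 8 10 7 1 3 6)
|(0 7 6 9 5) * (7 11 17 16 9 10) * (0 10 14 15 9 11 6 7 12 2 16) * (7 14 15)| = |(0 6 15 9 5 10 12 2 16 11 17)(7 14)| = 22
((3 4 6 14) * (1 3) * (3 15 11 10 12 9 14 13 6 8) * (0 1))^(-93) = (0 11 9 1 10 14 15 12)(6 13)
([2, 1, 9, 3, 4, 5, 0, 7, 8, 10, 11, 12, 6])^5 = (0 12 10 2 6 11 9)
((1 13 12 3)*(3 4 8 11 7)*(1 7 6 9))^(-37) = ((1 13 12 4 8 11 6 9)(3 7))^(-37) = (1 4 6 13 8 9 12 11)(3 7)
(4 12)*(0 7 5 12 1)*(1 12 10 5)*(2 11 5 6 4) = (0 7 1)(2 11 5 10 6 4 12) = [7, 0, 11, 3, 12, 10, 4, 1, 8, 9, 6, 5, 2]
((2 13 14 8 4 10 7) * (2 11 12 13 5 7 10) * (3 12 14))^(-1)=(2 4 8 14 11 7 5)(3 13 12)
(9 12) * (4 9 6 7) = (4 9 12 6 7) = [0, 1, 2, 3, 9, 5, 7, 4, 8, 12, 10, 11, 6]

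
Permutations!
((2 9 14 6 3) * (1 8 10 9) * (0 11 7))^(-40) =(14)(0 7 11)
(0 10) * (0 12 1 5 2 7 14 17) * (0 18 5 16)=[10, 16, 7, 3, 4, 2, 6, 14, 8, 9, 12, 11, 1, 13, 17, 15, 0, 18, 5]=(0 10 12 1 16)(2 7 14 17 18 5)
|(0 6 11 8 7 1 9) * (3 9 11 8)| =|(0 6 8 7 1 11 3 9)| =8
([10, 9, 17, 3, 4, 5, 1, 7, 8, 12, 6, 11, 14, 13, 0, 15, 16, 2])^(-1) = (0 14 12 9 1 6 10)(2 17)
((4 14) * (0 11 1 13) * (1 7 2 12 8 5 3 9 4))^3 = (0 2 5 4 13 7 8 9 1 11 12 3 14)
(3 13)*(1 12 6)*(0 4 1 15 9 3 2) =(0 4 1 12 6 15 9 3 13 2) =[4, 12, 0, 13, 1, 5, 15, 7, 8, 3, 10, 11, 6, 2, 14, 9]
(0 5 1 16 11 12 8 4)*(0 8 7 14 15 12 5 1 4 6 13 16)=[1, 0, 2, 3, 8, 4, 13, 14, 6, 9, 10, 5, 7, 16, 15, 12, 11]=(0 1)(4 8 6 13 16 11 5)(7 14 15 12)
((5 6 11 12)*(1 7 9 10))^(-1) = ((1 7 9 10)(5 6 11 12))^(-1) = (1 10 9 7)(5 12 11 6)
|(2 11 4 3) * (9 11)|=|(2 9 11 4 3)|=5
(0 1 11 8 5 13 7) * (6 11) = (0 1 6 11 8 5 13 7) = [1, 6, 2, 3, 4, 13, 11, 0, 5, 9, 10, 8, 12, 7]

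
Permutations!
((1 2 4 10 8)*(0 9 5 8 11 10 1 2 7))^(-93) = (0 8 1 9 2 7 5 4)(10 11)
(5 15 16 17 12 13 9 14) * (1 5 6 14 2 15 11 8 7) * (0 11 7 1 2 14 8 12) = (0 11 12 13 9 14 6 8 1 5 7 2 15 16 17) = [11, 5, 15, 3, 4, 7, 8, 2, 1, 14, 10, 12, 13, 9, 6, 16, 17, 0]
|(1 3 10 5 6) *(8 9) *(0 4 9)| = 20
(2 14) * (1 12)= (1 12)(2 14)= [0, 12, 14, 3, 4, 5, 6, 7, 8, 9, 10, 11, 1, 13, 2]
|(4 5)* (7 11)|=|(4 5)(7 11)|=2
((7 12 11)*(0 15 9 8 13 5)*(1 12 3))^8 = (0 9 13)(1 7 12 3 11)(5 15 8)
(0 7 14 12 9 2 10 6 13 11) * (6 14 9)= (0 7 9 2 10 14 12 6 13 11)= [7, 1, 10, 3, 4, 5, 13, 9, 8, 2, 14, 0, 6, 11, 12]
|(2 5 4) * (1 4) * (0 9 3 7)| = 4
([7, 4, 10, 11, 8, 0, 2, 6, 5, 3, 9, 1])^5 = [9, 7, 1, 5, 6, 10, 11, 3, 2, 8, 4, 0]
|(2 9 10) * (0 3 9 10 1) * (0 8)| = 10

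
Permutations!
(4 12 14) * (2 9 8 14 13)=(2 9 8 14 4 12 13)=[0, 1, 9, 3, 12, 5, 6, 7, 14, 8, 10, 11, 13, 2, 4]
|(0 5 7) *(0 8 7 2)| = 6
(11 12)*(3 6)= (3 6)(11 12)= [0, 1, 2, 6, 4, 5, 3, 7, 8, 9, 10, 12, 11]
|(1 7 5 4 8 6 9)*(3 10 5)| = 9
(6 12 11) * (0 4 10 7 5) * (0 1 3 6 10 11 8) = (0 4 11 10 7 5 1 3 6 12 8) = [4, 3, 2, 6, 11, 1, 12, 5, 0, 9, 7, 10, 8]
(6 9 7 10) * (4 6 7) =(4 6 9)(7 10) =[0, 1, 2, 3, 6, 5, 9, 10, 8, 4, 7]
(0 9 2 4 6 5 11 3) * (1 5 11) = (0 9 2 4 6 11 3)(1 5) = [9, 5, 4, 0, 6, 1, 11, 7, 8, 2, 10, 3]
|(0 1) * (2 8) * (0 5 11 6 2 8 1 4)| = |(0 4)(1 5 11 6 2)| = 10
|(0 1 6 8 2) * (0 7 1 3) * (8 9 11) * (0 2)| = 9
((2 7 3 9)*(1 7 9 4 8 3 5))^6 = ((1 7 5)(2 9)(3 4 8))^6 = (9)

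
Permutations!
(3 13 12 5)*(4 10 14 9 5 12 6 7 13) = (3 4 10 14 9 5)(6 7 13) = [0, 1, 2, 4, 10, 3, 7, 13, 8, 5, 14, 11, 12, 6, 9]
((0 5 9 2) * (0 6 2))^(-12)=((0 5 9)(2 6))^(-12)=(9)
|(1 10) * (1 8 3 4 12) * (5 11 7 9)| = 12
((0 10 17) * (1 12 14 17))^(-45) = (0 12)(1 17)(10 14)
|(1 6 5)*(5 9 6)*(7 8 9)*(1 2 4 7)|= |(1 5 2 4 7 8 9 6)|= 8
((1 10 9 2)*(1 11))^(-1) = (1 11 2 9 10)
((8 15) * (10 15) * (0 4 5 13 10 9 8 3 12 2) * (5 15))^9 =((0 4 15 3 12 2)(5 13 10)(8 9))^9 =(0 3)(2 15)(4 12)(8 9)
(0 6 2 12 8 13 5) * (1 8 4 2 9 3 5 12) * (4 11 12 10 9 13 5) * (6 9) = (0 9 3 4 2 1 8 5)(6 13 10)(11 12) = [9, 8, 1, 4, 2, 0, 13, 7, 5, 3, 6, 12, 11, 10]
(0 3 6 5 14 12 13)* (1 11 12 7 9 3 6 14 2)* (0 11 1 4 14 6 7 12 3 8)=(0 7 9 8)(2 4 14 12 13 11 3 6 5)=[7, 1, 4, 6, 14, 2, 5, 9, 0, 8, 10, 3, 13, 11, 12]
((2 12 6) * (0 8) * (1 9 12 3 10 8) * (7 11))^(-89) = (0 1 9 12 6 2 3 10 8)(7 11)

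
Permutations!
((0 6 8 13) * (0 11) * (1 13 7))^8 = (0 6 8 7 1 13 11)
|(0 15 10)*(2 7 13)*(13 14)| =|(0 15 10)(2 7 14 13)| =12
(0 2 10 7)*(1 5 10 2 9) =(0 9 1 5 10 7) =[9, 5, 2, 3, 4, 10, 6, 0, 8, 1, 7]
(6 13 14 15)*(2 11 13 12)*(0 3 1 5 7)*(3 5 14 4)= (0 5 7)(1 14 15 6 12 2 11 13 4 3)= [5, 14, 11, 1, 3, 7, 12, 0, 8, 9, 10, 13, 2, 4, 15, 6]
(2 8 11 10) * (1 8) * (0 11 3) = (0 11 10 2 1 8 3) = [11, 8, 1, 0, 4, 5, 6, 7, 3, 9, 2, 10]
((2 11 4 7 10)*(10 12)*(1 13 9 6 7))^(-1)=((1 13 9 6 7 12 10 2 11 4))^(-1)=(1 4 11 2 10 12 7 6 9 13)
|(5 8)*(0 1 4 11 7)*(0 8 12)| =8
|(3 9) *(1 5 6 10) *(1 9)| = |(1 5 6 10 9 3)| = 6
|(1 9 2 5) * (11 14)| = |(1 9 2 5)(11 14)| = 4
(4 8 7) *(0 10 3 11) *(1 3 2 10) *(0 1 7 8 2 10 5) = [7, 3, 5, 11, 2, 0, 6, 4, 8, 9, 10, 1] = (0 7 4 2 5)(1 3 11)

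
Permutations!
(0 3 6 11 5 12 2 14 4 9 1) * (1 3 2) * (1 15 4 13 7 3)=(0 2 14 13 7 3 6 11 5 12 15 4 9 1)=[2, 0, 14, 6, 9, 12, 11, 3, 8, 1, 10, 5, 15, 7, 13, 4]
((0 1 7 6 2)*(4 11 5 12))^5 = (4 11 5 12)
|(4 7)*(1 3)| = 2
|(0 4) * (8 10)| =|(0 4)(8 10)| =2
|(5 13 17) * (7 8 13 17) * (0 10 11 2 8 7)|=|(0 10 11 2 8 13)(5 17)|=6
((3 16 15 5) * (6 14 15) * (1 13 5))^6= (1 14 16 5)(3 13 15 6)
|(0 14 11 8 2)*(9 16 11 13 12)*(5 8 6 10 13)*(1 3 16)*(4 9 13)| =|(0 14 5 8 2)(1 3 16 11 6 10 4 9)(12 13)| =40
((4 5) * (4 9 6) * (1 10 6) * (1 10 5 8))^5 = (1 4 10 5 8 6 9)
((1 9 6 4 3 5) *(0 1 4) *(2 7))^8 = (9)(3 4 5)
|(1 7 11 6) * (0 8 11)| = 6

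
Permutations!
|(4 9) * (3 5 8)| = 6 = |(3 5 8)(4 9)|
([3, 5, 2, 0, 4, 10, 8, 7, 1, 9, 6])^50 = (10)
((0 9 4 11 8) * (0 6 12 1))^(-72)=(12)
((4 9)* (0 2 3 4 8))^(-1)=(0 8 9 4 3 2)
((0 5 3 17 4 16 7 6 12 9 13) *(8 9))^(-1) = (0 13 9 8 12 6 7 16 4 17 3 5)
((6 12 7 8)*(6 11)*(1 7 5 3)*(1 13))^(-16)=(1 8 6 5 13 7 11 12 3)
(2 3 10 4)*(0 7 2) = (0 7 2 3 10 4) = [7, 1, 3, 10, 0, 5, 6, 2, 8, 9, 4]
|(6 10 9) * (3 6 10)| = 2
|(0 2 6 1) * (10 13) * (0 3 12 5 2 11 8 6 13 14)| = |(0 11 8 6 1 3 12 5 2 13 10 14)| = 12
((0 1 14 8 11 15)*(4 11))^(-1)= ((0 1 14 8 4 11 15))^(-1)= (0 15 11 4 8 14 1)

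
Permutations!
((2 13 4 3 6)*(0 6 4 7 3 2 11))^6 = (2 13 7 3 4)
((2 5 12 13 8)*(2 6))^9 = (2 13)(5 8)(6 12)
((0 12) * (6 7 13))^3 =(13)(0 12)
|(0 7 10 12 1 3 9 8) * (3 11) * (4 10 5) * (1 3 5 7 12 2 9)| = 11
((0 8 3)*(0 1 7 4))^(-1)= ((0 8 3 1 7 4))^(-1)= (0 4 7 1 3 8)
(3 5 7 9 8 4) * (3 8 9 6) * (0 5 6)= [5, 1, 2, 6, 8, 7, 3, 0, 4, 9]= (9)(0 5 7)(3 6)(4 8)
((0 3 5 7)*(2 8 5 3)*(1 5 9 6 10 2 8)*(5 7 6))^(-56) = ((0 8 9 5 6 10 2 1 7))^(-56) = (0 1 10 5 8 7 2 6 9)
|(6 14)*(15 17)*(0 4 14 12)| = |(0 4 14 6 12)(15 17)| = 10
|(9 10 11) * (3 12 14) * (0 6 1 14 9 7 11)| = |(0 6 1 14 3 12 9 10)(7 11)| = 8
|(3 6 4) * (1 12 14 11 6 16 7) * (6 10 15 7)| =28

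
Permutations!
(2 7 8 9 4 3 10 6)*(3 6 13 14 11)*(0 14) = (0 14 11 3 10 13)(2 7 8 9 4 6) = [14, 1, 7, 10, 6, 5, 2, 8, 9, 4, 13, 3, 12, 0, 11]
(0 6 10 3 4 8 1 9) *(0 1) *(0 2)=(0 6 10 3 4 8 2)(1 9)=[6, 9, 0, 4, 8, 5, 10, 7, 2, 1, 3]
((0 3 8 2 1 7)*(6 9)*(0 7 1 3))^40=(9)(2 3 8)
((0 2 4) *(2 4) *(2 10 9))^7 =((0 4)(2 10 9))^7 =(0 4)(2 10 9)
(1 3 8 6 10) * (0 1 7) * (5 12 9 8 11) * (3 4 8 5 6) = [1, 4, 2, 11, 8, 12, 10, 0, 3, 5, 7, 6, 9] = (0 1 4 8 3 11 6 10 7)(5 12 9)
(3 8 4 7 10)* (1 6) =(1 6)(3 8 4 7 10) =[0, 6, 2, 8, 7, 5, 1, 10, 4, 9, 3]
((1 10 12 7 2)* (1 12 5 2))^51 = (1 2)(5 7)(10 12)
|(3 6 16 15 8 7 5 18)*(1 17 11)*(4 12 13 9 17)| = 56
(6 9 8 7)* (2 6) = (2 6 9 8 7) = [0, 1, 6, 3, 4, 5, 9, 2, 7, 8]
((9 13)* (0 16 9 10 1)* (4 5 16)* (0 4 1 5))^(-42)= ((0 1 4)(5 16 9 13 10))^(-42)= (5 13 16 10 9)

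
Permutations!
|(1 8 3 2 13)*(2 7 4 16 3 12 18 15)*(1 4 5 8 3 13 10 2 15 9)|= 24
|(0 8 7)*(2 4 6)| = |(0 8 7)(2 4 6)| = 3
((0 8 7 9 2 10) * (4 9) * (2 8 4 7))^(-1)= ((0 4 9 8 2 10))^(-1)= (0 10 2 8 9 4)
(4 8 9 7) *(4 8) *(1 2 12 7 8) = (1 2 12 7)(8 9) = [0, 2, 12, 3, 4, 5, 6, 1, 9, 8, 10, 11, 7]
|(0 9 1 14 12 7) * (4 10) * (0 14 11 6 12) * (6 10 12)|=|(0 9 1 11 10 4 12 7 14)|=9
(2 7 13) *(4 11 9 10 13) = (2 7 4 11 9 10 13) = [0, 1, 7, 3, 11, 5, 6, 4, 8, 10, 13, 9, 12, 2]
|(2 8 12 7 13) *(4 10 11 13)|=|(2 8 12 7 4 10 11 13)|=8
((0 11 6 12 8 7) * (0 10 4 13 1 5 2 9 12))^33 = (1 9 7 13 2 8 4 5 12 10)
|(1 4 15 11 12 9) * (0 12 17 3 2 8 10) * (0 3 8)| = 12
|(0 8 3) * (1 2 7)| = 3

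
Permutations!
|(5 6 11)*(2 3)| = |(2 3)(5 6 11)| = 6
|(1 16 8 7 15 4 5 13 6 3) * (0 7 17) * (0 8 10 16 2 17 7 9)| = 22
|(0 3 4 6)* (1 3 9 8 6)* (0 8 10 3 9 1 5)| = 14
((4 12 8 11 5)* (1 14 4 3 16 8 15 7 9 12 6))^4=(3 5 11 8 16)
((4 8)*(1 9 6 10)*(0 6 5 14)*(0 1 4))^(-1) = (0 8 4 10 6)(1 14 5 9)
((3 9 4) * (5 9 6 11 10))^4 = ((3 6 11 10 5 9 4))^4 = (3 5 6 9 11 4 10)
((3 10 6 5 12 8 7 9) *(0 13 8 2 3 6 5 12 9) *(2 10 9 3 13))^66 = ((0 2 13 8 7)(3 9 6 12 10 5))^66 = (0 2 13 8 7)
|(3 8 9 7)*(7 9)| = 3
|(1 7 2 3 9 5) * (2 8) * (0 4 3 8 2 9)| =6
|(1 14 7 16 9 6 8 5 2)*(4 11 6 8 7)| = 11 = |(1 14 4 11 6 7 16 9 8 5 2)|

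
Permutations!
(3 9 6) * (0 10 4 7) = (0 10 4 7)(3 9 6) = [10, 1, 2, 9, 7, 5, 3, 0, 8, 6, 4]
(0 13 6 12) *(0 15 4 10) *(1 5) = (0 13 6 12 15 4 10)(1 5) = [13, 5, 2, 3, 10, 1, 12, 7, 8, 9, 0, 11, 15, 6, 14, 4]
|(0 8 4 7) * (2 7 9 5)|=|(0 8 4 9 5 2 7)|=7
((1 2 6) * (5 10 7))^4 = (1 2 6)(5 10 7)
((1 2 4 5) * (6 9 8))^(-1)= ((1 2 4 5)(6 9 8))^(-1)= (1 5 4 2)(6 8 9)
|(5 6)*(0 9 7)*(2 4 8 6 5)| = |(0 9 7)(2 4 8 6)| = 12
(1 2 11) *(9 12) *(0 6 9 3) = (0 6 9 12 3)(1 2 11) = [6, 2, 11, 0, 4, 5, 9, 7, 8, 12, 10, 1, 3]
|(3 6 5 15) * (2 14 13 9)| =4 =|(2 14 13 9)(3 6 5 15)|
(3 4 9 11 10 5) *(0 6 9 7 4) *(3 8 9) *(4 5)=[6, 1, 2, 0, 7, 8, 3, 5, 9, 11, 4, 10]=(0 6 3)(4 7 5 8 9 11 10)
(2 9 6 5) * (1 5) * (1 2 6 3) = (1 5 6 2 9 3) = [0, 5, 9, 1, 4, 6, 2, 7, 8, 3]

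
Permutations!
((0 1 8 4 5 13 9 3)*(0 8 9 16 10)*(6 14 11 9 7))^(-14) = (16)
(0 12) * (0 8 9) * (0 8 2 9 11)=(0 12 2 9 8 11)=[12, 1, 9, 3, 4, 5, 6, 7, 11, 8, 10, 0, 2]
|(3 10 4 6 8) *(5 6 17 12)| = |(3 10 4 17 12 5 6 8)| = 8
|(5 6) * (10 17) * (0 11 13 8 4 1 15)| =14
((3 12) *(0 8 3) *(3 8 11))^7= ((0 11 3 12))^7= (0 12 3 11)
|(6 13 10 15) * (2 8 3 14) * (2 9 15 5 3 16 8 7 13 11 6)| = 18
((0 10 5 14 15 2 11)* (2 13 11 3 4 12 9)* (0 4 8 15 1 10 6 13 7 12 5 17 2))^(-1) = ((0 6 13 11 4 5 14 1 10 17 2 3 8 15 7 12 9))^(-1) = (0 9 12 7 15 8 3 2 17 10 1 14 5 4 11 13 6)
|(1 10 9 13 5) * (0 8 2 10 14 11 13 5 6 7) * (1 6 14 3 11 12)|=24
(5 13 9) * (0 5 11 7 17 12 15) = (0 5 13 9 11 7 17 12 15) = [5, 1, 2, 3, 4, 13, 6, 17, 8, 11, 10, 7, 15, 9, 14, 0, 16, 12]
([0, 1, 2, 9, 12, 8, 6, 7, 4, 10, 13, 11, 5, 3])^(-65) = [0, 1, 2, 13, 8, 12, 6, 7, 5, 3, 9, 11, 4, 10]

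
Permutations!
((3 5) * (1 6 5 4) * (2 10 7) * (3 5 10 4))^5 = ((1 6 10 7 2 4))^5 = (1 4 2 7 10 6)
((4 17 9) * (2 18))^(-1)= (2 18)(4 9 17)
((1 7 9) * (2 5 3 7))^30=(9)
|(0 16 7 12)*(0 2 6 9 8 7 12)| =8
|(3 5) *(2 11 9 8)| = |(2 11 9 8)(3 5)| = 4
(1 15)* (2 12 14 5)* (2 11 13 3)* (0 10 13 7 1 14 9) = (0 10 13 3 2 12 9)(1 15 14 5 11 7) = [10, 15, 12, 2, 4, 11, 6, 1, 8, 0, 13, 7, 9, 3, 5, 14]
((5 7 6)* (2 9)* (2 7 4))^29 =(2 4 5 6 7 9)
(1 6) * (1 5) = [0, 6, 2, 3, 4, 1, 5] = (1 6 5)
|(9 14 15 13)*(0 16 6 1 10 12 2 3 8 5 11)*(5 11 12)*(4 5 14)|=16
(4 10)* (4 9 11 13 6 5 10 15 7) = (4 15 7)(5 10 9 11 13 6) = [0, 1, 2, 3, 15, 10, 5, 4, 8, 11, 9, 13, 12, 6, 14, 7]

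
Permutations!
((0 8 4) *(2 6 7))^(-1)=((0 8 4)(2 6 7))^(-1)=(0 4 8)(2 7 6)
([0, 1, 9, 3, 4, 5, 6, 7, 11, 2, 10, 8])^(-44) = (11)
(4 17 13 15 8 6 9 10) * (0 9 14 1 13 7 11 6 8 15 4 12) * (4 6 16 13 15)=(0 9 10 12)(1 15 4 17 7 11 16 13 6 14)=[9, 15, 2, 3, 17, 5, 14, 11, 8, 10, 12, 16, 0, 6, 1, 4, 13, 7]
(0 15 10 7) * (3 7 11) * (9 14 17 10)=[15, 1, 2, 7, 4, 5, 6, 0, 8, 14, 11, 3, 12, 13, 17, 9, 16, 10]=(0 15 9 14 17 10 11 3 7)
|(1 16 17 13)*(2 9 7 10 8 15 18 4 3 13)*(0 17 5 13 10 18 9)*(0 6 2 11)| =24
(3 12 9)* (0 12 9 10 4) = (0 12 10 4)(3 9) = [12, 1, 2, 9, 0, 5, 6, 7, 8, 3, 4, 11, 10]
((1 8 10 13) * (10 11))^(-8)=(1 11 13 8 10)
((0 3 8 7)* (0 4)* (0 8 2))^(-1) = (0 2 3)(4 7 8)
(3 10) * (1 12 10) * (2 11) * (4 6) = (1 12 10 3)(2 11)(4 6) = [0, 12, 11, 1, 6, 5, 4, 7, 8, 9, 3, 2, 10]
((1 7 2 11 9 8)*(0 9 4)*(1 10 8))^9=((0 9 1 7 2 11 4)(8 10))^9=(0 1 2 4 9 7 11)(8 10)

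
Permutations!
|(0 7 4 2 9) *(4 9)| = |(0 7 9)(2 4)| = 6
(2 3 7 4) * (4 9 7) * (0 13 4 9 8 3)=[13, 1, 0, 9, 2, 5, 6, 8, 3, 7, 10, 11, 12, 4]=(0 13 4 2)(3 9 7 8)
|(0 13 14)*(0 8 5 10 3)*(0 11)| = 8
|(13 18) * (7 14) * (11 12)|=|(7 14)(11 12)(13 18)|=2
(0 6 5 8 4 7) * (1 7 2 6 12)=[12, 7, 6, 3, 2, 8, 5, 0, 4, 9, 10, 11, 1]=(0 12 1 7)(2 6 5 8 4)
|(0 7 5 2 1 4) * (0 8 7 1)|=7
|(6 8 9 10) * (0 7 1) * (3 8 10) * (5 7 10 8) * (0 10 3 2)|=|(0 3 5 7 1 10 6 8 9 2)|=10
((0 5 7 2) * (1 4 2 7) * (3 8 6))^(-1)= (0 2 4 1 5)(3 6 8)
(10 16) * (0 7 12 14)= (0 7 12 14)(10 16)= [7, 1, 2, 3, 4, 5, 6, 12, 8, 9, 16, 11, 14, 13, 0, 15, 10]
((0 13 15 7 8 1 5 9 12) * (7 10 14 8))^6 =(0 1 15 9 14)(5 10 12 8 13)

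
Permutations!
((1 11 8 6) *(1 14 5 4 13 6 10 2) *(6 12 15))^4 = (1 2 10 8 11)(4 6 13 14 12 5 15)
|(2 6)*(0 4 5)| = |(0 4 5)(2 6)| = 6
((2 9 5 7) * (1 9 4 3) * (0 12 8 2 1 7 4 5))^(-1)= ((0 12 8 2 5 4 3 7 1 9))^(-1)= (0 9 1 7 3 4 5 2 8 12)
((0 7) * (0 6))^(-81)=(7)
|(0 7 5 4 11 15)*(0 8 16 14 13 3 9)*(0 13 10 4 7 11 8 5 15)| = |(0 11)(3 9 13)(4 8 16 14 10)(5 7 15)| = 30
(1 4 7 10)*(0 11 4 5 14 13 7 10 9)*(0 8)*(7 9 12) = [11, 5, 2, 3, 10, 14, 6, 12, 0, 8, 1, 4, 7, 9, 13] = (0 11 4 10 1 5 14 13 9 8)(7 12)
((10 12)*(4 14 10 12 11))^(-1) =(4 11 10 14)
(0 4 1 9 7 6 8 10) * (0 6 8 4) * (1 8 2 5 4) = (1 9 7 2 5 4 8 10 6) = [0, 9, 5, 3, 8, 4, 1, 2, 10, 7, 6]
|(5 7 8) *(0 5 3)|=5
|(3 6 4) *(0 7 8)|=3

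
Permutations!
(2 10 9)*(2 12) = [0, 1, 10, 3, 4, 5, 6, 7, 8, 12, 9, 11, 2] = (2 10 9 12)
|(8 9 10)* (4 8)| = 4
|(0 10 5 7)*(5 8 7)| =4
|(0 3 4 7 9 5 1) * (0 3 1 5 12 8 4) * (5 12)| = |(0 1 3)(4 7 9 5 12 8)| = 6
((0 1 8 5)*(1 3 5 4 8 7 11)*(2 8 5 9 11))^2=(0 9 1 2 4)(3 11 7 8 5)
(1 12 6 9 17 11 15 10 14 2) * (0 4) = (0 4)(1 12 6 9 17 11 15 10 14 2) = [4, 12, 1, 3, 0, 5, 9, 7, 8, 17, 14, 15, 6, 13, 2, 10, 16, 11]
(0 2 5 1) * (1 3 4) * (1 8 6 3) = [2, 0, 5, 4, 8, 1, 3, 7, 6] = (0 2 5 1)(3 4 8 6)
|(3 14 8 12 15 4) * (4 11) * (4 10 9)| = |(3 14 8 12 15 11 10 9 4)| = 9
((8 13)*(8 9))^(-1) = (8 9 13)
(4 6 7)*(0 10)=(0 10)(4 6 7)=[10, 1, 2, 3, 6, 5, 7, 4, 8, 9, 0]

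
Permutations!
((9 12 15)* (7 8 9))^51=(7 8 9 12 15)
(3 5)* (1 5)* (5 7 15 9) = (1 7 15 9 5 3) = [0, 7, 2, 1, 4, 3, 6, 15, 8, 5, 10, 11, 12, 13, 14, 9]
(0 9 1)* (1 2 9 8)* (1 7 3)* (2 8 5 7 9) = (0 5 7 3 1)(8 9) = [5, 0, 2, 1, 4, 7, 6, 3, 9, 8]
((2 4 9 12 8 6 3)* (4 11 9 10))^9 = (2 9 8 3 11 12 6)(4 10)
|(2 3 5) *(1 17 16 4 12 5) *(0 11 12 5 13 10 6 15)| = |(0 11 12 13 10 6 15)(1 17 16 4 5 2 3)| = 7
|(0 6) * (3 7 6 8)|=5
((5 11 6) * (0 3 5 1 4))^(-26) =((0 3 5 11 6 1 4))^(-26) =(0 5 6 4 3 11 1)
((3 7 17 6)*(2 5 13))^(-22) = ((2 5 13)(3 7 17 6))^(-22) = (2 13 5)(3 17)(6 7)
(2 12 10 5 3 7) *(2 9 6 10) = [0, 1, 12, 7, 4, 3, 10, 9, 8, 6, 5, 11, 2] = (2 12)(3 7 9 6 10 5)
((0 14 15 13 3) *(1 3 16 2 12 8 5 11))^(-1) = (0 3 1 11 5 8 12 2 16 13 15 14) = ((0 14 15 13 16 2 12 8 5 11 1 3))^(-1)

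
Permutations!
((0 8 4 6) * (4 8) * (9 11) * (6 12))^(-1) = ((0 4 12 6)(9 11))^(-1) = (0 6 12 4)(9 11)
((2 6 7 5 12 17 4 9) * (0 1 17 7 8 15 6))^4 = (0 9 17)(1 2 4)(5 12 7)(6 8 15)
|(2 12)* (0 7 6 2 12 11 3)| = 6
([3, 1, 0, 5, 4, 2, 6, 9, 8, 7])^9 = (0 3 5 2)(7 9)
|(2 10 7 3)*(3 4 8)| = 6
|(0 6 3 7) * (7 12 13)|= |(0 6 3 12 13 7)|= 6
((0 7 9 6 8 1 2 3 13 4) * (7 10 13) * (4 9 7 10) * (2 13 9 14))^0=(14)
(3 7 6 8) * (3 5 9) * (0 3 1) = (0 3 7 6 8 5 9 1) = [3, 0, 2, 7, 4, 9, 8, 6, 5, 1]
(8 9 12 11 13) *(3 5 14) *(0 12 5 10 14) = (0 12 11 13 8 9 5)(3 10 14) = [12, 1, 2, 10, 4, 0, 6, 7, 9, 5, 14, 13, 11, 8, 3]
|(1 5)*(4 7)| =|(1 5)(4 7)| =2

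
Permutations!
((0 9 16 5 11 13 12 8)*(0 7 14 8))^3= ((0 9 16 5 11 13 12)(7 14 8))^3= (0 5 12 16 13 9 11)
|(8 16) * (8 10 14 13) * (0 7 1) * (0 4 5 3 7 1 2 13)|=12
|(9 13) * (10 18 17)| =|(9 13)(10 18 17)| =6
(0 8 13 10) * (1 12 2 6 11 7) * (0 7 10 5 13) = (0 8)(1 12 2 6 11 10 7)(5 13) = [8, 12, 6, 3, 4, 13, 11, 1, 0, 9, 7, 10, 2, 5]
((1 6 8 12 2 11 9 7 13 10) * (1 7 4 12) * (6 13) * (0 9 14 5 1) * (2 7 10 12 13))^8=((0 9 4 13 12 7 6 8)(1 2 11 14 5))^8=(1 14 2 5 11)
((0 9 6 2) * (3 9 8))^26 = ((0 8 3 9 6 2))^26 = (0 3 6)(2 8 9)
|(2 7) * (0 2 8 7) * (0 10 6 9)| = |(0 2 10 6 9)(7 8)| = 10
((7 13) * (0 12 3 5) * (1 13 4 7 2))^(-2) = (0 3)(1 13 2)(5 12)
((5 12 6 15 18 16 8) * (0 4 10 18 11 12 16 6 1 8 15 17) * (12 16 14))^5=((0 4 10 18 6 17)(1 8 5 14 12)(11 16 15))^5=(0 17 6 18 10 4)(11 15 16)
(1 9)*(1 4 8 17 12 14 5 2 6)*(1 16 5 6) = (1 9 4 8 17 12 14 6 16 5 2) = [0, 9, 1, 3, 8, 2, 16, 7, 17, 4, 10, 11, 14, 13, 6, 15, 5, 12]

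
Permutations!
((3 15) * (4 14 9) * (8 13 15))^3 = (3 15 13 8)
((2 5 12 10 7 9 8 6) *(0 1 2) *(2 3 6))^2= ((0 1 3 6)(2 5 12 10 7 9 8))^2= (0 3)(1 6)(2 12 7 8 5 10 9)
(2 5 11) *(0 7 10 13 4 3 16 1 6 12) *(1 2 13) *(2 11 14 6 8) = (0 7 10 1 8 2 5 14 6 12)(3 16 11 13 4) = [7, 8, 5, 16, 3, 14, 12, 10, 2, 9, 1, 13, 0, 4, 6, 15, 11]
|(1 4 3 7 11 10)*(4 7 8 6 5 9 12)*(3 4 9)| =4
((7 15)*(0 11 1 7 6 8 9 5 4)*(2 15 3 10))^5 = ((0 11 1 7 3 10 2 15 6 8 9 5 4))^5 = (0 10 9 1 15 4 3 8 11 2 5 7 6)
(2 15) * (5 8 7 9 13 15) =(2 5 8 7 9 13 15) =[0, 1, 5, 3, 4, 8, 6, 9, 7, 13, 10, 11, 12, 15, 14, 2]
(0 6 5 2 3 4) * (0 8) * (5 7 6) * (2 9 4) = (0 5 9 4 8)(2 3)(6 7) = [5, 1, 3, 2, 8, 9, 7, 6, 0, 4]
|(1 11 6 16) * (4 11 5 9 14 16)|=|(1 5 9 14 16)(4 11 6)|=15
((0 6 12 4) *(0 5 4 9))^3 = (0 9 12 6)(4 5) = ((0 6 12 9)(4 5))^3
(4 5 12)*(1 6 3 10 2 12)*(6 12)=[0, 12, 6, 10, 5, 1, 3, 7, 8, 9, 2, 11, 4]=(1 12 4 5)(2 6 3 10)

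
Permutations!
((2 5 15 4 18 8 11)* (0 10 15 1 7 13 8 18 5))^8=((18)(0 10 15 4 5 1 7 13 8 11 2))^8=(18)(0 8 1 15 2 13 5 10 11 7 4)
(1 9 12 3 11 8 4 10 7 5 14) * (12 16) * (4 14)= (1 9 16 12 3 11 8 14)(4 10 7 5)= [0, 9, 2, 11, 10, 4, 6, 5, 14, 16, 7, 8, 3, 13, 1, 15, 12]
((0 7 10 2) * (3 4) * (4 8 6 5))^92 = ((0 7 10 2)(3 8 6 5 4))^92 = (10)(3 6 4 8 5)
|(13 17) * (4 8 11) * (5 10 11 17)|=7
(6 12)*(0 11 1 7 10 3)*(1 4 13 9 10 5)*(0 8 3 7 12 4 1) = [11, 12, 2, 8, 13, 0, 4, 5, 3, 10, 7, 1, 6, 9] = (0 11 1 12 6 4 13 9 10 7 5)(3 8)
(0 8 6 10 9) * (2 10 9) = (0 8 6 9)(2 10) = [8, 1, 10, 3, 4, 5, 9, 7, 6, 0, 2]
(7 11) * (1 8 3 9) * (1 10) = (1 8 3 9 10)(7 11) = [0, 8, 2, 9, 4, 5, 6, 11, 3, 10, 1, 7]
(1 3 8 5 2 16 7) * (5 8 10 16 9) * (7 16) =(16)(1 3 10 7)(2 9 5) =[0, 3, 9, 10, 4, 2, 6, 1, 8, 5, 7, 11, 12, 13, 14, 15, 16]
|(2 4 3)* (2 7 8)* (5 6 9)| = |(2 4 3 7 8)(5 6 9)| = 15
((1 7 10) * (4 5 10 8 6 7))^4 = (10)(6 7 8)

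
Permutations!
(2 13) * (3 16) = (2 13)(3 16) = [0, 1, 13, 16, 4, 5, 6, 7, 8, 9, 10, 11, 12, 2, 14, 15, 3]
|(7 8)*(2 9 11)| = |(2 9 11)(7 8)| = 6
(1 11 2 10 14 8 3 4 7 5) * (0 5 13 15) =(0 5 1 11 2 10 14 8 3 4 7 13 15) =[5, 11, 10, 4, 7, 1, 6, 13, 3, 9, 14, 2, 12, 15, 8, 0]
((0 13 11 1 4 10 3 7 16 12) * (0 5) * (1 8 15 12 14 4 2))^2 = ((0 13 11 8 15 12 5)(1 2)(3 7 16 14 4 10))^2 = (0 11 15 5 13 8 12)(3 16 4)(7 14 10)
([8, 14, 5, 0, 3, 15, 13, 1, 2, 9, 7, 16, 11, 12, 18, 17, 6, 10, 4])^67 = (0 2 15 10 1 18 3 8 5 17 7 14 4)(6 12 16 13 11)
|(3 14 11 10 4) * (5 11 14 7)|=6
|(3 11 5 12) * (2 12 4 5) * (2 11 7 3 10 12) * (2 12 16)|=|(2 12 10 16)(3 7)(4 5)|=4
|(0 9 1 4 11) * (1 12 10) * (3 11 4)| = |(0 9 12 10 1 3 11)| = 7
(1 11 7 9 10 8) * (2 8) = (1 11 7 9 10 2 8) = [0, 11, 8, 3, 4, 5, 6, 9, 1, 10, 2, 7]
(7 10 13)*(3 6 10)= (3 6 10 13 7)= [0, 1, 2, 6, 4, 5, 10, 3, 8, 9, 13, 11, 12, 7]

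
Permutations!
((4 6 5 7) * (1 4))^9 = (1 7 5 6 4)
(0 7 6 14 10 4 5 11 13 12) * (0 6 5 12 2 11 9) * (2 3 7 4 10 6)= (0 4 12 2 11 13 3 7 5 9)(6 14)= [4, 1, 11, 7, 12, 9, 14, 5, 8, 0, 10, 13, 2, 3, 6]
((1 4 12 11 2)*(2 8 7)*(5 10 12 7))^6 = ((1 4 7 2)(5 10 12 11 8))^6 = (1 7)(2 4)(5 10 12 11 8)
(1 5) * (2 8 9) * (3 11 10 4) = (1 5)(2 8 9)(3 11 10 4) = [0, 5, 8, 11, 3, 1, 6, 7, 9, 2, 4, 10]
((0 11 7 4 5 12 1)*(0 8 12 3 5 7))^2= ((0 11)(1 8 12)(3 5)(4 7))^2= (1 12 8)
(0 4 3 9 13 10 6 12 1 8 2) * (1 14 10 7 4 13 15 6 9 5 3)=(0 13 7 4 1 8 2)(3 5)(6 12 14 10 9 15)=[13, 8, 0, 5, 1, 3, 12, 4, 2, 15, 9, 11, 14, 7, 10, 6]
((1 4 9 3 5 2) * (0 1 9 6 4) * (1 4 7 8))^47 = ((0 4 6 7 8 1)(2 9 3 5))^47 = (0 1 8 7 6 4)(2 5 3 9)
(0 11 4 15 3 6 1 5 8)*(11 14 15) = (0 14 15 3 6 1 5 8)(4 11) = [14, 5, 2, 6, 11, 8, 1, 7, 0, 9, 10, 4, 12, 13, 15, 3]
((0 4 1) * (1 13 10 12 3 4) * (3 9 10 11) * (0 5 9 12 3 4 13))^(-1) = (0 4 11 13 3 10 9 5 1)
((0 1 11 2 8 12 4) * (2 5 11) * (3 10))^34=((0 1 2 8 12 4)(3 10)(5 11))^34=(0 12 2)(1 4 8)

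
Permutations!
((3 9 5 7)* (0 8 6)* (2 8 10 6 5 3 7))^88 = (0 10 6)(2 8 5)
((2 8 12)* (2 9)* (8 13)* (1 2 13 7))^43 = ((1 2 7)(8 12 9 13))^43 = (1 2 7)(8 13 9 12)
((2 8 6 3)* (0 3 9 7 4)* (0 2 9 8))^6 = (9)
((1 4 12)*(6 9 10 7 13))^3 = ((1 4 12)(6 9 10 7 13))^3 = (6 7 9 13 10)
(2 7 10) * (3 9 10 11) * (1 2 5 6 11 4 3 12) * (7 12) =[0, 2, 12, 9, 3, 6, 11, 4, 8, 10, 5, 7, 1] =(1 2 12)(3 9 10 5 6 11 7 4)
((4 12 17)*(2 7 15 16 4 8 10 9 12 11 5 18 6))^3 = ((2 7 15 16 4 11 5 18 6)(8 10 9 12 17))^3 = (2 16 5)(4 18 7)(6 15 11)(8 12 10 17 9)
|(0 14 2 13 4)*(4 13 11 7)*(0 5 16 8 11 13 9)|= |(0 14 2 13 9)(4 5 16 8 11 7)|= 30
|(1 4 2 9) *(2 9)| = |(1 4 9)| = 3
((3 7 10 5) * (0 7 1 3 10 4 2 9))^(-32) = (10)(0 2 7 9 4)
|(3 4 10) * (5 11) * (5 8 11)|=|(3 4 10)(8 11)|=6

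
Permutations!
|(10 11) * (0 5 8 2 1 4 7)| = 14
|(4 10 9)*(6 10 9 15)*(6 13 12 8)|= |(4 9)(6 10 15 13 12 8)|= 6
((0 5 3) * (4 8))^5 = (0 3 5)(4 8)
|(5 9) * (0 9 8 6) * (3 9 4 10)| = 8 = |(0 4 10 3 9 5 8 6)|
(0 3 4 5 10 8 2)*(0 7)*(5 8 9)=[3, 1, 7, 4, 8, 10, 6, 0, 2, 5, 9]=(0 3 4 8 2 7)(5 10 9)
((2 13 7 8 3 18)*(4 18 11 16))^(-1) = ((2 13 7 8 3 11 16 4 18))^(-1) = (2 18 4 16 11 3 8 7 13)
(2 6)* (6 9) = (2 9 6) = [0, 1, 9, 3, 4, 5, 2, 7, 8, 6]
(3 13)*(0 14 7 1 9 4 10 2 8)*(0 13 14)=(1 9 4 10 2 8 13 3 14 7)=[0, 9, 8, 14, 10, 5, 6, 1, 13, 4, 2, 11, 12, 3, 7]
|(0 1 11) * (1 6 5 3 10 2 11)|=|(0 6 5 3 10 2 11)|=7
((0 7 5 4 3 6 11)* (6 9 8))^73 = ((0 7 5 4 3 9 8 6 11))^73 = (0 7 5 4 3 9 8 6 11)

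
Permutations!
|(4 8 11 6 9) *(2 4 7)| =7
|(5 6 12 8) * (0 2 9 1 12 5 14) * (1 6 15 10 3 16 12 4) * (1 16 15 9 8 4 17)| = 12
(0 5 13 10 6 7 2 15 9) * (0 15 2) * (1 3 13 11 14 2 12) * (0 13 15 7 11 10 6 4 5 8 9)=(0 8 9 7 13 6 11 14 2 12 1 3 15)(4 5 10)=[8, 3, 12, 15, 5, 10, 11, 13, 9, 7, 4, 14, 1, 6, 2, 0]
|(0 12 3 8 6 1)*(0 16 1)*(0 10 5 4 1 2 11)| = 12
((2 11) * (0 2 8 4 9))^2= ((0 2 11 8 4 9))^2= (0 11 4)(2 8 9)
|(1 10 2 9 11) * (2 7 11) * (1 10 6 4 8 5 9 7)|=10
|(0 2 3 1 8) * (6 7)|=|(0 2 3 1 8)(6 7)|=10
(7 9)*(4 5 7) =[0, 1, 2, 3, 5, 7, 6, 9, 8, 4] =(4 5 7 9)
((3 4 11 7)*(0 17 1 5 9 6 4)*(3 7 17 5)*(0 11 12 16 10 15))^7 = (0 10 12 6 5 15 16 4 9)(1 17 11 3)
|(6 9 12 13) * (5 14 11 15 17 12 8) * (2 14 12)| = 30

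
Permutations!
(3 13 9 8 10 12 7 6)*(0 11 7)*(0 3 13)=(0 11 7 6 13 9 8 10 12 3)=[11, 1, 2, 0, 4, 5, 13, 6, 10, 8, 12, 7, 3, 9]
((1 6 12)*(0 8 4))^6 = ((0 8 4)(1 6 12))^6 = (12)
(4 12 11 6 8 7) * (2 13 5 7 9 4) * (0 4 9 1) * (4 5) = (0 5 7 2 13 4 12 11 6 8 1) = [5, 0, 13, 3, 12, 7, 8, 2, 1, 9, 10, 6, 11, 4]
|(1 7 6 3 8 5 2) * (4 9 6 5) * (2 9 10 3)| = |(1 7 5 9 6 2)(3 8 4 10)| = 12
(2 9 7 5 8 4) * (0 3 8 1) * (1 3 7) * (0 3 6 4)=[7, 3, 9, 8, 2, 6, 4, 5, 0, 1]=(0 7 5 6 4 2 9 1 3 8)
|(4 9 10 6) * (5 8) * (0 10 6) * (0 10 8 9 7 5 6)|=|(10)(0 8 6 4 7 5 9)|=7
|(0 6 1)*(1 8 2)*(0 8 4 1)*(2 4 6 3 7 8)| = |(0 3 7 8 4 1 2)| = 7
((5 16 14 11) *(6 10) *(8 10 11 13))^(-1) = (5 11 6 10 8 13 14 16)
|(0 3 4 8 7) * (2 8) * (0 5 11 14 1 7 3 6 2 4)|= 5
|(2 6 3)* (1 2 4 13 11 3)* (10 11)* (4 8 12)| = |(1 2 6)(3 8 12 4 13 10 11)| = 21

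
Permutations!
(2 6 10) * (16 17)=(2 6 10)(16 17)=[0, 1, 6, 3, 4, 5, 10, 7, 8, 9, 2, 11, 12, 13, 14, 15, 17, 16]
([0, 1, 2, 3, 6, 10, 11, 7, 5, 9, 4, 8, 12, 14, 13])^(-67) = [0, 1, 2, 3, 10, 8, 4, 7, 11, 9, 5, 6, 12, 14, 13]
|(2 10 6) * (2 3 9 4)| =|(2 10 6 3 9 4)| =6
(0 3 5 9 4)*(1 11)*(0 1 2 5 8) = (0 3 8)(1 11 2 5 9 4) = [3, 11, 5, 8, 1, 9, 6, 7, 0, 4, 10, 2]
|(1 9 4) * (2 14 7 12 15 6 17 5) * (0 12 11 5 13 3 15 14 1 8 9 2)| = 30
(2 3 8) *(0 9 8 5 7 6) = [9, 1, 3, 5, 4, 7, 0, 6, 2, 8] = (0 9 8 2 3 5 7 6)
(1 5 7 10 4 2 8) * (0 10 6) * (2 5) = (0 10 4 5 7 6)(1 2 8) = [10, 2, 8, 3, 5, 7, 0, 6, 1, 9, 4]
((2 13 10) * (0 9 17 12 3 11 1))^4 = ((0 9 17 12 3 11 1)(2 13 10))^4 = (0 3 9 11 17 1 12)(2 13 10)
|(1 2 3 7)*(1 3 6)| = |(1 2 6)(3 7)| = 6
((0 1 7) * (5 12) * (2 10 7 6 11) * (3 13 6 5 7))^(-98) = (0 5 7 1 12)(2 6 3)(10 11 13)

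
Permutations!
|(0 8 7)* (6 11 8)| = 5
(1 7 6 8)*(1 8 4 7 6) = [0, 6, 2, 3, 7, 5, 4, 1, 8] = (8)(1 6 4 7)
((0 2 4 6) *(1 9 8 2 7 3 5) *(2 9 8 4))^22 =((0 7 3 5 1 8 9 4 6))^22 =(0 1 6 5 4 3 9 7 8)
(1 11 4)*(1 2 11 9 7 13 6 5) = (1 9 7 13 6 5)(2 11 4) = [0, 9, 11, 3, 2, 1, 5, 13, 8, 7, 10, 4, 12, 6]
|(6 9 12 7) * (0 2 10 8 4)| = |(0 2 10 8 4)(6 9 12 7)| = 20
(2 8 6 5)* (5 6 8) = (8)(2 5) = [0, 1, 5, 3, 4, 2, 6, 7, 8]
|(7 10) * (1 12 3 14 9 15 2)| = 14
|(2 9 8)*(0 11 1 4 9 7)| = 8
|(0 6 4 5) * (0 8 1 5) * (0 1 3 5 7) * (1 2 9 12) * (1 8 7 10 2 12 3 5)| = 35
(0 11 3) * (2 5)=(0 11 3)(2 5)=[11, 1, 5, 0, 4, 2, 6, 7, 8, 9, 10, 3]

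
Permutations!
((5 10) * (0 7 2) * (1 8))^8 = (10)(0 2 7)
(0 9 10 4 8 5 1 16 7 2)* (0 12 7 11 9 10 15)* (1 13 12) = (0 10 4 8 5 13 12 7 2 1 16 11 9 15) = [10, 16, 1, 3, 8, 13, 6, 2, 5, 15, 4, 9, 7, 12, 14, 0, 11]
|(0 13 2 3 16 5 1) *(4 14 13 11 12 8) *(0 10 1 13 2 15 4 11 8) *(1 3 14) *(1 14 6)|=44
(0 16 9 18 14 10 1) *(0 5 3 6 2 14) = (0 16 9 18)(1 5 3 6 2 14 10) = [16, 5, 14, 6, 4, 3, 2, 7, 8, 18, 1, 11, 12, 13, 10, 15, 9, 17, 0]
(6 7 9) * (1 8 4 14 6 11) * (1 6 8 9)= (1 9 11 6 7)(4 14 8)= [0, 9, 2, 3, 14, 5, 7, 1, 4, 11, 10, 6, 12, 13, 8]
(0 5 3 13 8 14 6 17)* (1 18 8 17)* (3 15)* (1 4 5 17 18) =(0 17)(3 13 18 8 14 6 4 5 15) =[17, 1, 2, 13, 5, 15, 4, 7, 14, 9, 10, 11, 12, 18, 6, 3, 16, 0, 8]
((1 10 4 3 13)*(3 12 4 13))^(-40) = ((1 10 13)(4 12))^(-40) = (1 13 10)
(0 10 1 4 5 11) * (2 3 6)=[10, 4, 3, 6, 5, 11, 2, 7, 8, 9, 1, 0]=(0 10 1 4 5 11)(2 3 6)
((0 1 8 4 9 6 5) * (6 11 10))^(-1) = (0 5 6 10 11 9 4 8 1)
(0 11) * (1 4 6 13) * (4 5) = (0 11)(1 5 4 6 13) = [11, 5, 2, 3, 6, 4, 13, 7, 8, 9, 10, 0, 12, 1]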